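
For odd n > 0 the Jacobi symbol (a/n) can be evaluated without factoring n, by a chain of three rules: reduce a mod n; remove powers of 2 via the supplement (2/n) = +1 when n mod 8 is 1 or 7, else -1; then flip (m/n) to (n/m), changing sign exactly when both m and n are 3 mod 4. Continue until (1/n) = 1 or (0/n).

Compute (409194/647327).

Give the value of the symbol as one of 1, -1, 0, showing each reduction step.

409194 = 2^1·204597; (2/647327) = +1 since 647327 mod 8 = 7, so (409194/647327) = (+1)^1·(204597/647327); sign now +1
reciprocity: (204597/647327) = +1·(647327/204597) since 204597 mod 4 = 1, 647327 mod 4 = 3; sign now +1
(647327/204597) = (33536/204597)   [reduce mod 204597]
33536 = 2^8·131; (2/204597) = -1 since 204597 mod 8 = 5, so (33536/204597) = (-1)^8·(131/204597); sign now +1
reciprocity: (131/204597) = +1·(204597/131) since 131 mod 4 = 3, 204597 mod 4 = 1; sign now +1
(204597/131) = (106/131)   [reduce mod 131]
106 = 2^1·53; (2/131) = -1 since 131 mod 8 = 3, so (106/131) = (-1)^1·(53/131); sign now -1
reciprocity: (53/131) = +1·(131/53) since 53 mod 4 = 1, 131 mod 4 = 3; sign now -1
(131/53) = (25/53)   [reduce mod 53]
reciprocity: (25/53) = +1·(53/25) since 25 mod 4 = 1, 53 mod 4 = 1; sign now -1
(53/25) = (3/25)   [reduce mod 25]
reciprocity: (3/25) = +1·(25/3) since 3 mod 4 = 3, 25 mod 4 = 1; sign now -1
(25/3) = (1/3)   [reduce mod 3]
(1/3) = 1; final value = sign = -1

-1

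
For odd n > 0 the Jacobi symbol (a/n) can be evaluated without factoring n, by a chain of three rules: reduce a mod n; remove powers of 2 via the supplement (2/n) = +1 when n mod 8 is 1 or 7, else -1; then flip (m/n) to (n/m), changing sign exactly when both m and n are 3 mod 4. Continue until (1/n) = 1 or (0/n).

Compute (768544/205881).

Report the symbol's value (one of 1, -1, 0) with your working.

(768544/205881): 768544 mod 205881 = 150901, so (768544/205881) = (150901/205881)
flip (150901/205881) -> (205881/150901): both odd, 150901 mod 4 = 1, 205881 mod 4 = 1, so the flip contributes +1; sign now +1
(205881/150901): 205881 mod 150901 = 54980, so (205881/150901) = (54980/150901)
factor out 2^2: 54980 = 2^2·13745; with 150901 mod 8 = 5, (2/150901) = -1; sign now +1; continue with (13745/150901)
flip (13745/150901) -> (150901/13745): both odd, 13745 mod 4 = 1, 150901 mod 4 = 1, so the flip contributes +1; sign now +1
(150901/13745): 150901 mod 13745 = 13451, so (150901/13745) = (13451/13745)
flip (13451/13745) -> (13745/13451): both odd, 13451 mod 4 = 3, 13745 mod 4 = 1, so the flip contributes +1; sign now +1
(13745/13451): 13745 mod 13451 = 294, so (13745/13451) = (294/13451)
factor out 2^1: 294 = 2^1·147; with 13451 mod 8 = 3, (2/13451) = -1; sign now -1; continue with (147/13451)
flip (147/13451) -> (13451/147): both odd, 147 mod 4 = 3, 13451 mod 4 = 3, so the flip contributes -1; sign now +1
(13451/147): 13451 mod 147 = 74, so (13451/147) = (74/147)
factor out 2^1: 74 = 2^1·37; with 147 mod 8 = 3, (2/147) = -1; sign now -1; continue with (37/147)
flip (37/147) -> (147/37): both odd, 37 mod 4 = 1, 147 mod 4 = 3, so the flip contributes +1; sign now -1
(147/37): 147 mod 37 = 36, so (147/37) = (36/37)
factor out 2^2: 36 = 2^2·9; with 37 mod 8 = 5, (2/37) = -1; sign now -1; continue with (9/37)
flip (9/37) -> (37/9): both odd, 9 mod 4 = 1, 37 mod 4 = 1, so the flip contributes +1; sign now -1
(37/9): 37 mod 9 = 1, so (37/9) = (1/9)
reached (1/9) = 1, so the symbol is -1

-1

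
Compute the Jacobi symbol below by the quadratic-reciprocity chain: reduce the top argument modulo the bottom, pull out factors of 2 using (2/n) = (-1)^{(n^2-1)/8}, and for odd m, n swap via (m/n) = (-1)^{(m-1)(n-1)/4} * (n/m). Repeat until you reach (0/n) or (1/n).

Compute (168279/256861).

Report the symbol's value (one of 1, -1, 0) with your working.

1

flip (168279/256861) -> (256861/168279): both odd, 168279 mod 4 = 3, 256861 mod 4 = 1, so the flip contributes +1; sign now +1
(256861/168279): 256861 mod 168279 = 88582, so (256861/168279) = (88582/168279)
factor out 2^1: 88582 = 2^1·44291; with 168279 mod 8 = 7, (2/168279) = +1; sign now +1; continue with (44291/168279)
flip (44291/168279) -> (168279/44291): both odd, 44291 mod 4 = 3, 168279 mod 4 = 3, so the flip contributes -1; sign now -1
(168279/44291): 168279 mod 44291 = 35406, so (168279/44291) = (35406/44291)
factor out 2^1: 35406 = 2^1·17703; with 44291 mod 8 = 3, (2/44291) = -1; sign now +1; continue with (17703/44291)
flip (17703/44291) -> (44291/17703): both odd, 17703 mod 4 = 3, 44291 mod 4 = 3, so the flip contributes -1; sign now -1
(44291/17703): 44291 mod 17703 = 8885, so (44291/17703) = (8885/17703)
flip (8885/17703) -> (17703/8885): both odd, 8885 mod 4 = 1, 17703 mod 4 = 3, so the flip contributes +1; sign now -1
(17703/8885): 17703 mod 8885 = 8818, so (17703/8885) = (8818/8885)
factor out 2^1: 8818 = 2^1·4409; with 8885 mod 8 = 5, (2/8885) = -1; sign now +1; continue with (4409/8885)
flip (4409/8885) -> (8885/4409): both odd, 4409 mod 4 = 1, 8885 mod 4 = 1, so the flip contributes +1; sign now +1
(8885/4409): 8885 mod 4409 = 67, so (8885/4409) = (67/4409)
flip (67/4409) -> (4409/67): both odd, 67 mod 4 = 3, 4409 mod 4 = 1, so the flip contributes +1; sign now +1
(4409/67): 4409 mod 67 = 54, so (4409/67) = (54/67)
factor out 2^1: 54 = 2^1·27; with 67 mod 8 = 3, (2/67) = -1; sign now -1; continue with (27/67)
flip (27/67) -> (67/27): both odd, 27 mod 4 = 3, 67 mod 4 = 3, so the flip contributes -1; sign now +1
(67/27): 67 mod 27 = 13, so (67/27) = (13/27)
flip (13/27) -> (27/13): both odd, 13 mod 4 = 1, 27 mod 4 = 3, so the flip contributes +1; sign now +1
(27/13): 27 mod 13 = 1, so (27/13) = (1/13)
reached (1/13) = 1, so the symbol is +1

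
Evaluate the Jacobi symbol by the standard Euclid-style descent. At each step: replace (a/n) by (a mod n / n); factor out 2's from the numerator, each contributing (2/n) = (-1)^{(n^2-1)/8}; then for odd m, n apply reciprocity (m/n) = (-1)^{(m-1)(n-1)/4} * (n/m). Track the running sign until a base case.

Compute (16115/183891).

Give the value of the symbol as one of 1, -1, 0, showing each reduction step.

1

reciprocity: (16115/183891) = -1·(183891/16115) since 16115 mod 4 = 3, 183891 mod 4 = 3; sign now -1
(183891/16115) = (6626/16115)   [reduce mod 16115]
6626 = 2^1·3313; (2/16115) = -1 since 16115 mod 8 = 3, so (6626/16115) = (-1)^1·(3313/16115); sign now +1
reciprocity: (3313/16115) = +1·(16115/3313) since 3313 mod 4 = 1, 16115 mod 4 = 3; sign now +1
(16115/3313) = (2863/3313)   [reduce mod 3313]
reciprocity: (2863/3313) = +1·(3313/2863) since 2863 mod 4 = 3, 3313 mod 4 = 1; sign now +1
(3313/2863) = (450/2863)   [reduce mod 2863]
450 = 2^1·225; (2/2863) = +1 since 2863 mod 8 = 7, so (450/2863) = (+1)^1·(225/2863); sign now +1
reciprocity: (225/2863) = +1·(2863/225) since 225 mod 4 = 1, 2863 mod 4 = 3; sign now +1
(2863/225) = (163/225)   [reduce mod 225]
reciprocity: (163/225) = +1·(225/163) since 163 mod 4 = 3, 225 mod 4 = 1; sign now +1
(225/163) = (62/163)   [reduce mod 163]
62 = 2^1·31; (2/163) = -1 since 163 mod 8 = 3, so (62/163) = (-1)^1·(31/163); sign now -1
reciprocity: (31/163) = -1·(163/31) since 31 mod 4 = 3, 163 mod 4 = 3; sign now +1
(163/31) = (8/31)   [reduce mod 31]
8 = 2^3·1; (2/31) = +1 since 31 mod 8 = 7, so (8/31) = (+1)^3·(1/31); sign now +1
(1/31) = 1; final value = sign = +1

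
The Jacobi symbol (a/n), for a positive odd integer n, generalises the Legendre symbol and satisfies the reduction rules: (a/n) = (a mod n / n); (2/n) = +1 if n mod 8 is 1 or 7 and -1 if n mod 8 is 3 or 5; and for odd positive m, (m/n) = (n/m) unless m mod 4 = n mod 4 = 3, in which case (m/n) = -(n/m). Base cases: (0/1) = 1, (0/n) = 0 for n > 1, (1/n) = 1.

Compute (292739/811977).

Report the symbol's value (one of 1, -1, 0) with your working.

reciprocity: (292739/811977) = +1·(811977/292739) since 292739 mod 4 = 3, 811977 mod 4 = 1; sign now +1
(811977/292739) = (226499/292739)   [reduce mod 292739]
reciprocity: (226499/292739) = -1·(292739/226499) since 226499 mod 4 = 3, 292739 mod 4 = 3; sign now -1
(292739/226499) = (66240/226499)   [reduce mod 226499]
66240 = 2^6·1035; (2/226499) = -1 since 226499 mod 8 = 3, so (66240/226499) = (-1)^6·(1035/226499); sign now -1
reciprocity: (1035/226499) = -1·(226499/1035) since 1035 mod 4 = 3, 226499 mod 4 = 3; sign now +1
(226499/1035) = (869/1035)   [reduce mod 1035]
reciprocity: (869/1035) = +1·(1035/869) since 869 mod 4 = 1, 1035 mod 4 = 3; sign now +1
(1035/869) = (166/869)   [reduce mod 869]
166 = 2^1·83; (2/869) = -1 since 869 mod 8 = 5, so (166/869) = (-1)^1·(83/869); sign now -1
reciprocity: (83/869) = +1·(869/83) since 83 mod 4 = 3, 869 mod 4 = 1; sign now -1
(869/83) = (39/83)   [reduce mod 83]
reciprocity: (39/83) = -1·(83/39) since 39 mod 4 = 3, 83 mod 4 = 3; sign now +1
(83/39) = (5/39)   [reduce mod 39]
reciprocity: (5/39) = +1·(39/5) since 5 mod 4 = 1, 39 mod 4 = 3; sign now +1
(39/5) = (4/5)   [reduce mod 5]
4 = 2^2·1; (2/5) = -1 since 5 mod 8 = 5, so (4/5) = (-1)^2·(1/5); sign now +1
(1/5) = 1; final value = sign = +1

1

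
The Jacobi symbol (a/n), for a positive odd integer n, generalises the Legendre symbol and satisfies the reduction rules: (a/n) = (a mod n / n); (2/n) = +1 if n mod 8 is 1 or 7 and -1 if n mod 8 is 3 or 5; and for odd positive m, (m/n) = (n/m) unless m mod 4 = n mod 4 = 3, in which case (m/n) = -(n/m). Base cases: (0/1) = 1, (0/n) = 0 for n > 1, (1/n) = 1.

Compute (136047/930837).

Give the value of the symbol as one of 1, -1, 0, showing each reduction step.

0

reciprocity: (136047/930837) = +1·(930837/136047) since 136047 mod 4 = 3, 930837 mod 4 = 1; sign now +1
(930837/136047) = (114555/136047)   [reduce mod 136047]
reciprocity: (114555/136047) = -1·(136047/114555) since 114555 mod 4 = 3, 136047 mod 4 = 3; sign now -1
(136047/114555) = (21492/114555)   [reduce mod 114555]
21492 = 2^2·5373; (2/114555) = -1 since 114555 mod 8 = 3, so (21492/114555) = (-1)^2·(5373/114555); sign now -1
reciprocity: (5373/114555) = +1·(114555/5373) since 5373 mod 4 = 1, 114555 mod 4 = 3; sign now -1
(114555/5373) = (1722/5373)   [reduce mod 5373]
1722 = 2^1·861; (2/5373) = -1 since 5373 mod 8 = 5, so (1722/5373) = (-1)^1·(861/5373); sign now +1
reciprocity: (861/5373) = +1·(5373/861) since 861 mod 4 = 1, 5373 mod 4 = 1; sign now +1
(5373/861) = (207/861)   [reduce mod 861]
reciprocity: (207/861) = +1·(861/207) since 207 mod 4 = 3, 861 mod 4 = 1; sign now +1
(861/207) = (33/207)   [reduce mod 207]
reciprocity: (33/207) = +1·(207/33) since 33 mod 4 = 1, 207 mod 4 = 3; sign now +1
(207/33) = (9/33)   [reduce mod 33]
reciprocity: (9/33) = +1·(33/9) since 9 mod 4 = 1, 33 mod 4 = 1; sign now +1
(33/9) = (6/9)   [reduce mod 9]
6 = 2^1·3; (2/9) = +1 since 9 mod 8 = 1, so (6/9) = (+1)^1·(3/9); sign now +1
reciprocity: (3/9) = +1·(9/3) since 3 mod 4 = 3, 9 mod 4 = 1; sign now +1
(9/3) = (0/3)   [reduce mod 3]
(0/3) = 0   [gcd(a, n) > 1]; final value = 0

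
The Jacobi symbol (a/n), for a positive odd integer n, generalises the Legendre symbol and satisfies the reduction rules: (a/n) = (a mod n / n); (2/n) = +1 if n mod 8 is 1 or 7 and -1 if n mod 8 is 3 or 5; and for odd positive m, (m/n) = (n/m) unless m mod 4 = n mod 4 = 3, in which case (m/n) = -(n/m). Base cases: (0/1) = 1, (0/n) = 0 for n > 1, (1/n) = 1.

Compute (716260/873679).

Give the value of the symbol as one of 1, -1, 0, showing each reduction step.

716260 = 2^2·179065; (2/873679) = +1 since 873679 mod 8 = 7, so (716260/873679) = (+1)^2·(179065/873679); sign now +1
reciprocity: (179065/873679) = +1·(873679/179065) since 179065 mod 4 = 1, 873679 mod 4 = 3; sign now +1
(873679/179065) = (157419/179065)   [reduce mod 179065]
reciprocity: (157419/179065) = +1·(179065/157419) since 157419 mod 4 = 3, 179065 mod 4 = 1; sign now +1
(179065/157419) = (21646/157419)   [reduce mod 157419]
21646 = 2^1·10823; (2/157419) = -1 since 157419 mod 8 = 3, so (21646/157419) = (-1)^1·(10823/157419); sign now -1
reciprocity: (10823/157419) = -1·(157419/10823) since 10823 mod 4 = 3, 157419 mod 4 = 3; sign now +1
(157419/10823) = (5897/10823)   [reduce mod 10823]
reciprocity: (5897/10823) = +1·(10823/5897) since 5897 mod 4 = 1, 10823 mod 4 = 3; sign now +1
(10823/5897) = (4926/5897)   [reduce mod 5897]
4926 = 2^1·2463; (2/5897) = +1 since 5897 mod 8 = 1, so (4926/5897) = (+1)^1·(2463/5897); sign now +1
reciprocity: (2463/5897) = +1·(5897/2463) since 2463 mod 4 = 3, 5897 mod 4 = 1; sign now +1
(5897/2463) = (971/2463)   [reduce mod 2463]
reciprocity: (971/2463) = -1·(2463/971) since 971 mod 4 = 3, 2463 mod 4 = 3; sign now -1
(2463/971) = (521/971)   [reduce mod 971]
reciprocity: (521/971) = +1·(971/521) since 521 mod 4 = 1, 971 mod 4 = 3; sign now -1
(971/521) = (450/521)   [reduce mod 521]
450 = 2^1·225; (2/521) = +1 since 521 mod 8 = 1, so (450/521) = (+1)^1·(225/521); sign now -1
reciprocity: (225/521) = +1·(521/225) since 225 mod 4 = 1, 521 mod 4 = 1; sign now -1
(521/225) = (71/225)   [reduce mod 225]
reciprocity: (71/225) = +1·(225/71) since 71 mod 4 = 3, 225 mod 4 = 1; sign now -1
(225/71) = (12/71)   [reduce mod 71]
12 = 2^2·3; (2/71) = +1 since 71 mod 8 = 7, so (12/71) = (+1)^2·(3/71); sign now -1
reciprocity: (3/71) = -1·(71/3) since 3 mod 4 = 3, 71 mod 4 = 3; sign now +1
(71/3) = (2/3)   [reduce mod 3]
2 = 2^1·1; (2/3) = -1 since 3 mod 8 = 3, so (2/3) = (-1)^1·(1/3); sign now -1
(1/3) = 1; final value = sign = -1

-1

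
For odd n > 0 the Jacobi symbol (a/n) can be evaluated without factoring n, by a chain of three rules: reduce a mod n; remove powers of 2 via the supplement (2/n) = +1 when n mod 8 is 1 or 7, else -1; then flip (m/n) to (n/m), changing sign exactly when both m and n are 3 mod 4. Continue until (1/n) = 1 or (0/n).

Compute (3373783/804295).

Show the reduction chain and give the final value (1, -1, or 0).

1

(3373783/804295) = (156603/804295)   [reduce mod 804295]
reciprocity: (156603/804295) = -1·(804295/156603) since 156603 mod 4 = 3, 804295 mod 4 = 3; sign now -1
(804295/156603) = (21280/156603)   [reduce mod 156603]
21280 = 2^5·665; (2/156603) = -1 since 156603 mod 8 = 3, so (21280/156603) = (-1)^5·(665/156603); sign now +1
reciprocity: (665/156603) = +1·(156603/665) since 665 mod 4 = 1, 156603 mod 4 = 3; sign now +1
(156603/665) = (328/665)   [reduce mod 665]
328 = 2^3·41; (2/665) = +1 since 665 mod 8 = 1, so (328/665) = (+1)^3·(41/665); sign now +1
reciprocity: (41/665) = +1·(665/41) since 41 mod 4 = 1, 665 mod 4 = 1; sign now +1
(665/41) = (9/41)   [reduce mod 41]
reciprocity: (9/41) = +1·(41/9) since 9 mod 4 = 1, 41 mod 4 = 1; sign now +1
(41/9) = (5/9)   [reduce mod 9]
reciprocity: (5/9) = +1·(9/5) since 5 mod 4 = 1, 9 mod 4 = 1; sign now +1
(9/5) = (4/5)   [reduce mod 5]
4 = 2^2·1; (2/5) = -1 since 5 mod 8 = 5, so (4/5) = (-1)^2·(1/5); sign now +1
(1/5) = 1; final value = sign = +1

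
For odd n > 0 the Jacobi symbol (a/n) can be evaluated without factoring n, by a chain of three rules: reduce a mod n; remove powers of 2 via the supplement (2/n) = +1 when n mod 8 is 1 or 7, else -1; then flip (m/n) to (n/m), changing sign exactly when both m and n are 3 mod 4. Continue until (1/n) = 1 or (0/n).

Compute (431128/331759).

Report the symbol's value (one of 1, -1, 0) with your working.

1

(431128/331759) = (99369/331759)   [reduce mod 331759]
reciprocity: (99369/331759) = +1·(331759/99369) since 99369 mod 4 = 1, 331759 mod 4 = 3; sign now +1
(331759/99369) = (33652/99369)   [reduce mod 99369]
33652 = 2^2·8413; (2/99369) = +1 since 99369 mod 8 = 1, so (33652/99369) = (+1)^2·(8413/99369); sign now +1
reciprocity: (8413/99369) = +1·(99369/8413) since 8413 mod 4 = 1, 99369 mod 4 = 1; sign now +1
(99369/8413) = (6826/8413)   [reduce mod 8413]
6826 = 2^1·3413; (2/8413) = -1 since 8413 mod 8 = 5, so (6826/8413) = (-1)^1·(3413/8413); sign now -1
reciprocity: (3413/8413) = +1·(8413/3413) since 3413 mod 4 = 1, 8413 mod 4 = 1; sign now -1
(8413/3413) = (1587/3413)   [reduce mod 3413]
reciprocity: (1587/3413) = +1·(3413/1587) since 1587 mod 4 = 3, 3413 mod 4 = 1; sign now -1
(3413/1587) = (239/1587)   [reduce mod 1587]
reciprocity: (239/1587) = -1·(1587/239) since 239 mod 4 = 3, 1587 mod 4 = 3; sign now +1
(1587/239) = (153/239)   [reduce mod 239]
reciprocity: (153/239) = +1·(239/153) since 153 mod 4 = 1, 239 mod 4 = 3; sign now +1
(239/153) = (86/153)   [reduce mod 153]
86 = 2^1·43; (2/153) = +1 since 153 mod 8 = 1, so (86/153) = (+1)^1·(43/153); sign now +1
reciprocity: (43/153) = +1·(153/43) since 43 mod 4 = 3, 153 mod 4 = 1; sign now +1
(153/43) = (24/43)   [reduce mod 43]
24 = 2^3·3; (2/43) = -1 since 43 mod 8 = 3, so (24/43) = (-1)^3·(3/43); sign now -1
reciprocity: (3/43) = -1·(43/3) since 3 mod 4 = 3, 43 mod 4 = 3; sign now +1
(43/3) = (1/3)   [reduce mod 3]
(1/3) = 1; final value = sign = +1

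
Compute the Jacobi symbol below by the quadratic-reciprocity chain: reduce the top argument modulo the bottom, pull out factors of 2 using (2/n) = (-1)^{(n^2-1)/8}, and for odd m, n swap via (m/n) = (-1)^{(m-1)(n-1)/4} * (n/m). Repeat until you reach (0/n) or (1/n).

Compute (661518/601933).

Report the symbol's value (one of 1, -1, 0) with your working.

(661518/601933) = (59585/601933)   [reduce mod 601933]
reciprocity: (59585/601933) = +1·(601933/59585) since 59585 mod 4 = 1, 601933 mod 4 = 1; sign now +1
(601933/59585) = (6083/59585)   [reduce mod 59585]
reciprocity: (6083/59585) = +1·(59585/6083) since 6083 mod 4 = 3, 59585 mod 4 = 1; sign now +1
(59585/6083) = (4838/6083)   [reduce mod 6083]
4838 = 2^1·2419; (2/6083) = -1 since 6083 mod 8 = 3, so (4838/6083) = (-1)^1·(2419/6083); sign now -1
reciprocity: (2419/6083) = -1·(6083/2419) since 2419 mod 4 = 3, 6083 mod 4 = 3; sign now +1
(6083/2419) = (1245/2419)   [reduce mod 2419]
reciprocity: (1245/2419) = +1·(2419/1245) since 1245 mod 4 = 1, 2419 mod 4 = 3; sign now +1
(2419/1245) = (1174/1245)   [reduce mod 1245]
1174 = 2^1·587; (2/1245) = -1 since 1245 mod 8 = 5, so (1174/1245) = (-1)^1·(587/1245); sign now -1
reciprocity: (587/1245) = +1·(1245/587) since 587 mod 4 = 3, 1245 mod 4 = 1; sign now -1
(1245/587) = (71/587)   [reduce mod 587]
reciprocity: (71/587) = -1·(587/71) since 71 mod 4 = 3, 587 mod 4 = 3; sign now +1
(587/71) = (19/71)   [reduce mod 71]
reciprocity: (19/71) = -1·(71/19) since 19 mod 4 = 3, 71 mod 4 = 3; sign now -1
(71/19) = (14/19)   [reduce mod 19]
14 = 2^1·7; (2/19) = -1 since 19 mod 8 = 3, so (14/19) = (-1)^1·(7/19); sign now +1
reciprocity: (7/19) = -1·(19/7) since 7 mod 4 = 3, 19 mod 4 = 3; sign now -1
(19/7) = (5/7)   [reduce mod 7]
reciprocity: (5/7) = +1·(7/5) since 5 mod 4 = 1, 7 mod 4 = 3; sign now -1
(7/5) = (2/5)   [reduce mod 5]
2 = 2^1·1; (2/5) = -1 since 5 mod 8 = 5, so (2/5) = (-1)^1·(1/5); sign now +1
(1/5) = 1; final value = sign = +1

1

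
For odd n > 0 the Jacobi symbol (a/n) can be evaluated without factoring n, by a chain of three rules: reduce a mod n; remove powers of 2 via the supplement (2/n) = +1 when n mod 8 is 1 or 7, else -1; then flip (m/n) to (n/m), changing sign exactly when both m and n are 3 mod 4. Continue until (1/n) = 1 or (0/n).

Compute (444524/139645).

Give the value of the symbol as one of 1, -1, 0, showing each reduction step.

-1

(444524/139645): 444524 mod 139645 = 25589, so (444524/139645) = (25589/139645)
flip (25589/139645) -> (139645/25589): both odd, 25589 mod 4 = 1, 139645 mod 4 = 1, so the flip contributes +1; sign now +1
(139645/25589): 139645 mod 25589 = 11700, so (139645/25589) = (11700/25589)
factor out 2^2: 11700 = 2^2·2925; with 25589 mod 8 = 5, (2/25589) = -1; sign now +1; continue with (2925/25589)
flip (2925/25589) -> (25589/2925): both odd, 2925 mod 4 = 1, 25589 mod 4 = 1, so the flip contributes +1; sign now +1
(25589/2925): 25589 mod 2925 = 2189, so (25589/2925) = (2189/2925)
flip (2189/2925) -> (2925/2189): both odd, 2189 mod 4 = 1, 2925 mod 4 = 1, so the flip contributes +1; sign now +1
(2925/2189): 2925 mod 2189 = 736, so (2925/2189) = (736/2189)
factor out 2^5: 736 = 2^5·23; with 2189 mod 8 = 5, (2/2189) = -1; sign now -1; continue with (23/2189)
flip (23/2189) -> (2189/23): both odd, 23 mod 4 = 3, 2189 mod 4 = 1, so the flip contributes +1; sign now -1
(2189/23): 2189 mod 23 = 4, so (2189/23) = (4/23)
factor out 2^2: 4 = 2^2·1; with 23 mod 8 = 7, (2/23) = +1; sign now -1; continue with (1/23)
reached (1/23) = 1, so the symbol is -1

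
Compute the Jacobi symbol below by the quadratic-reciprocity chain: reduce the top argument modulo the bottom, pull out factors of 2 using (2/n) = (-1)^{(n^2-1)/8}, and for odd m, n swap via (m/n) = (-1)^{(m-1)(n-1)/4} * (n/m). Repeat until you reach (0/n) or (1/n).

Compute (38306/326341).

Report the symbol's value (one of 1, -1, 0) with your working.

-1

38306 = 2^1·19153; (2/326341) = -1 since 326341 mod 8 = 5, so (38306/326341) = (-1)^1·(19153/326341); sign now -1
reciprocity: (19153/326341) = +1·(326341/19153) since 19153 mod 4 = 1, 326341 mod 4 = 1; sign now -1
(326341/19153) = (740/19153)   [reduce mod 19153]
740 = 2^2·185; (2/19153) = +1 since 19153 mod 8 = 1, so (740/19153) = (+1)^2·(185/19153); sign now -1
reciprocity: (185/19153) = +1·(19153/185) since 185 mod 4 = 1, 19153 mod 4 = 1; sign now -1
(19153/185) = (98/185)   [reduce mod 185]
98 = 2^1·49; (2/185) = +1 since 185 mod 8 = 1, so (98/185) = (+1)^1·(49/185); sign now -1
reciprocity: (49/185) = +1·(185/49) since 49 mod 4 = 1, 185 mod 4 = 1; sign now -1
(185/49) = (38/49)   [reduce mod 49]
38 = 2^1·19; (2/49) = +1 since 49 mod 8 = 1, so (38/49) = (+1)^1·(19/49); sign now -1
reciprocity: (19/49) = +1·(49/19) since 19 mod 4 = 3, 49 mod 4 = 1; sign now -1
(49/19) = (11/19)   [reduce mod 19]
reciprocity: (11/19) = -1·(19/11) since 11 mod 4 = 3, 19 mod 4 = 3; sign now +1
(19/11) = (8/11)   [reduce mod 11]
8 = 2^3·1; (2/11) = -1 since 11 mod 8 = 3, so (8/11) = (-1)^3·(1/11); sign now -1
(1/11) = 1; final value = sign = -1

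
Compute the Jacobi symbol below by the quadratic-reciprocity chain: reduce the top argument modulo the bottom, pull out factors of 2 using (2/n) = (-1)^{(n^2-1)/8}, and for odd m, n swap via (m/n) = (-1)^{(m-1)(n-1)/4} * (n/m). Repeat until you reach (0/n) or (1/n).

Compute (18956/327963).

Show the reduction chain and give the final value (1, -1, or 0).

-1

18956 = 2^2·4739; (2/327963) = -1 since 327963 mod 8 = 3, so (18956/327963) = (-1)^2·(4739/327963); sign now +1
reciprocity: (4739/327963) = -1·(327963/4739) since 4739 mod 4 = 3, 327963 mod 4 = 3; sign now -1
(327963/4739) = (972/4739)   [reduce mod 4739]
972 = 2^2·243; (2/4739) = -1 since 4739 mod 8 = 3, so (972/4739) = (-1)^2·(243/4739); sign now -1
reciprocity: (243/4739) = -1·(4739/243) since 243 mod 4 = 3, 4739 mod 4 = 3; sign now +1
(4739/243) = (122/243)   [reduce mod 243]
122 = 2^1·61; (2/243) = -1 since 243 mod 8 = 3, so (122/243) = (-1)^1·(61/243); sign now -1
reciprocity: (61/243) = +1·(243/61) since 61 mod 4 = 1, 243 mod 4 = 3; sign now -1
(243/61) = (60/61)   [reduce mod 61]
60 = 2^2·15; (2/61) = -1 since 61 mod 8 = 5, so (60/61) = (-1)^2·(15/61); sign now -1
reciprocity: (15/61) = +1·(61/15) since 15 mod 4 = 3, 61 mod 4 = 1; sign now -1
(61/15) = (1/15)   [reduce mod 15]
(1/15) = 1; final value = sign = -1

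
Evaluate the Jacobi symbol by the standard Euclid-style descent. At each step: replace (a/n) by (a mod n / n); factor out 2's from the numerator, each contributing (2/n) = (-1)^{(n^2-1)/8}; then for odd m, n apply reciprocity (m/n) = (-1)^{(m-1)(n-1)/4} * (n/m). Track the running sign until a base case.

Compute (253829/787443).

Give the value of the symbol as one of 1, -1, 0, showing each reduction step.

reciprocity: (253829/787443) = +1·(787443/253829) since 253829 mod 4 = 1, 787443 mod 4 = 3; sign now +1
(787443/253829) = (25956/253829)   [reduce mod 253829]
25956 = 2^2·6489; (2/253829) = -1 since 253829 mod 8 = 5, so (25956/253829) = (-1)^2·(6489/253829); sign now +1
reciprocity: (6489/253829) = +1·(253829/6489) since 6489 mod 4 = 1, 253829 mod 4 = 1; sign now +1
(253829/6489) = (758/6489)   [reduce mod 6489]
758 = 2^1·379; (2/6489) = +1 since 6489 mod 8 = 1, so (758/6489) = (+1)^1·(379/6489); sign now +1
reciprocity: (379/6489) = +1·(6489/379) since 379 mod 4 = 3, 6489 mod 4 = 1; sign now +1
(6489/379) = (46/379)   [reduce mod 379]
46 = 2^1·23; (2/379) = -1 since 379 mod 8 = 3, so (46/379) = (-1)^1·(23/379); sign now -1
reciprocity: (23/379) = -1·(379/23) since 23 mod 4 = 3, 379 mod 4 = 3; sign now +1
(379/23) = (11/23)   [reduce mod 23]
reciprocity: (11/23) = -1·(23/11) since 11 mod 4 = 3, 23 mod 4 = 3; sign now -1
(23/11) = (1/11)   [reduce mod 11]
(1/11) = 1; final value = sign = -1

-1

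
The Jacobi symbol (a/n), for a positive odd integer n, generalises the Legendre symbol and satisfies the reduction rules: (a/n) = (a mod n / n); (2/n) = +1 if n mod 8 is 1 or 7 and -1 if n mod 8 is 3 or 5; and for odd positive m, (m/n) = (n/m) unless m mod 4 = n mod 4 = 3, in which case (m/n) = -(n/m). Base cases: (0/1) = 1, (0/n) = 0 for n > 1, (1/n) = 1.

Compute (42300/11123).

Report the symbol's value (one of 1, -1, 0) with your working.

(42300/11123): 42300 mod 11123 = 8931, so (42300/11123) = (8931/11123)
flip (8931/11123) -> (11123/8931): both odd, 8931 mod 4 = 3, 11123 mod 4 = 3, so the flip contributes -1; sign now -1
(11123/8931): 11123 mod 8931 = 2192, so (11123/8931) = (2192/8931)
factor out 2^4: 2192 = 2^4·137; with 8931 mod 8 = 3, (2/8931) = -1; sign now -1; continue with (137/8931)
flip (137/8931) -> (8931/137): both odd, 137 mod 4 = 1, 8931 mod 4 = 3, so the flip contributes +1; sign now -1
(8931/137): 8931 mod 137 = 26, so (8931/137) = (26/137)
factor out 2^1: 26 = 2^1·13; with 137 mod 8 = 1, (2/137) = +1; sign now -1; continue with (13/137)
flip (13/137) -> (137/13): both odd, 13 mod 4 = 1, 137 mod 4 = 1, so the flip contributes +1; sign now -1
(137/13): 137 mod 13 = 7, so (137/13) = (7/13)
flip (7/13) -> (13/7): both odd, 7 mod 4 = 3, 13 mod 4 = 1, so the flip contributes +1; sign now -1
(13/7): 13 mod 7 = 6, so (13/7) = (6/7)
factor out 2^1: 6 = 2^1·3; with 7 mod 8 = 7, (2/7) = +1; sign now -1; continue with (3/7)
flip (3/7) -> (7/3): both odd, 3 mod 4 = 3, 7 mod 4 = 3, so the flip contributes -1; sign now +1
(7/3): 7 mod 3 = 1, so (7/3) = (1/3)
reached (1/3) = 1, so the symbol is +1

1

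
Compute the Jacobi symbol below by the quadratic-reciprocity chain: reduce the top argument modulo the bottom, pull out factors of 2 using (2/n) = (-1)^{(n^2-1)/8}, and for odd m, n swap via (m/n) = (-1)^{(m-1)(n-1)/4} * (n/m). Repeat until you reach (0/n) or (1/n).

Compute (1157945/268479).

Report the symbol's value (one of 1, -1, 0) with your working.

-1

(1157945/268479): 1157945 mod 268479 = 84029, so (1157945/268479) = (84029/268479)
flip (84029/268479) -> (268479/84029): both odd, 84029 mod 4 = 1, 268479 mod 4 = 3, so the flip contributes +1; sign now +1
(268479/84029): 268479 mod 84029 = 16392, so (268479/84029) = (16392/84029)
factor out 2^3: 16392 = 2^3·2049; with 84029 mod 8 = 5, (2/84029) = -1; sign now -1; continue with (2049/84029)
flip (2049/84029) -> (84029/2049): both odd, 2049 mod 4 = 1, 84029 mod 4 = 1, so the flip contributes +1; sign now -1
(84029/2049): 84029 mod 2049 = 20, so (84029/2049) = (20/2049)
factor out 2^2: 20 = 2^2·5; with 2049 mod 8 = 1, (2/2049) = +1; sign now -1; continue with (5/2049)
flip (5/2049) -> (2049/5): both odd, 5 mod 4 = 1, 2049 mod 4 = 1, so the flip contributes +1; sign now -1
(2049/5): 2049 mod 5 = 4, so (2049/5) = (4/5)
factor out 2^2: 4 = 2^2·1; with 5 mod 8 = 5, (2/5) = -1; sign now -1; continue with (1/5)
reached (1/5) = 1, so the symbol is -1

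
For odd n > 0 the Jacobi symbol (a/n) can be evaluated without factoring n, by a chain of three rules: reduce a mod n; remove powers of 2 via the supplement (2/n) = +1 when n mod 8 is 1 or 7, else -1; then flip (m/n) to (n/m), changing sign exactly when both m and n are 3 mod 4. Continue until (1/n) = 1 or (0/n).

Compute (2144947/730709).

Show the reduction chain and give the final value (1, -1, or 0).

(2144947/730709): 2144947 mod 730709 = 683529, so (2144947/730709) = (683529/730709)
flip (683529/730709) -> (730709/683529): both odd, 683529 mod 4 = 1, 730709 mod 4 = 1, so the flip contributes +1; sign now +1
(730709/683529): 730709 mod 683529 = 47180, so (730709/683529) = (47180/683529)
factor out 2^2: 47180 = 2^2·11795; with 683529 mod 8 = 1, (2/683529) = +1; sign now +1; continue with (11795/683529)
flip (11795/683529) -> (683529/11795): both odd, 11795 mod 4 = 3, 683529 mod 4 = 1, so the flip contributes +1; sign now +1
(683529/11795): 683529 mod 11795 = 11214, so (683529/11795) = (11214/11795)
factor out 2^1: 11214 = 2^1·5607; with 11795 mod 8 = 3, (2/11795) = -1; sign now -1; continue with (5607/11795)
flip (5607/11795) -> (11795/5607): both odd, 5607 mod 4 = 3, 11795 mod 4 = 3, so the flip contributes -1; sign now +1
(11795/5607): 11795 mod 5607 = 581, so (11795/5607) = (581/5607)
flip (581/5607) -> (5607/581): both odd, 581 mod 4 = 1, 5607 mod 4 = 3, so the flip contributes +1; sign now +1
(5607/581): 5607 mod 581 = 378, so (5607/581) = (378/581)
factor out 2^1: 378 = 2^1·189; with 581 mod 8 = 5, (2/581) = -1; sign now -1; continue with (189/581)
flip (189/581) -> (581/189): both odd, 189 mod 4 = 1, 581 mod 4 = 1, so the flip contributes +1; sign now -1
(581/189): 581 mod 189 = 14, so (581/189) = (14/189)
factor out 2^1: 14 = 2^1·7; with 189 mod 8 = 5, (2/189) = -1; sign now +1; continue with (7/189)
flip (7/189) -> (189/7): both odd, 7 mod 4 = 3, 189 mod 4 = 1, so the flip contributes +1; sign now +1
(189/7): 189 mod 7 = 0, so (189/7) = (0/7)
reached (0/7); gcd(a, n) > 1, so (0/7) = 0 and the symbol is 0

0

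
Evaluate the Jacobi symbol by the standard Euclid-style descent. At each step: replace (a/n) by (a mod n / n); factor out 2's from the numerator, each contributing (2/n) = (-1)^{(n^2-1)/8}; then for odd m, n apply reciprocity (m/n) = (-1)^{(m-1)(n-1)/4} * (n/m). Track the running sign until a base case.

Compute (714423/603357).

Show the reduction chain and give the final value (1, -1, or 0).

(714423/603357) = (111066/603357)   [reduce mod 603357]
111066 = 2^1·55533; (2/603357) = -1 since 603357 mod 8 = 5, so (111066/603357) = (-1)^1·(55533/603357); sign now -1
reciprocity: (55533/603357) = +1·(603357/55533) since 55533 mod 4 = 1, 603357 mod 4 = 1; sign now -1
(603357/55533) = (48027/55533)   [reduce mod 55533]
reciprocity: (48027/55533) = +1·(55533/48027) since 48027 mod 4 = 3, 55533 mod 4 = 1; sign now -1
(55533/48027) = (7506/48027)   [reduce mod 48027]
7506 = 2^1·3753; (2/48027) = -1 since 48027 mod 8 = 3, so (7506/48027) = (-1)^1·(3753/48027); sign now +1
reciprocity: (3753/48027) = +1·(48027/3753) since 3753 mod 4 = 1, 48027 mod 4 = 3; sign now +1
(48027/3753) = (2991/3753)   [reduce mod 3753]
reciprocity: (2991/3753) = +1·(3753/2991) since 2991 mod 4 = 3, 3753 mod 4 = 1; sign now +1
(3753/2991) = (762/2991)   [reduce mod 2991]
762 = 2^1·381; (2/2991) = +1 since 2991 mod 8 = 7, so (762/2991) = (+1)^1·(381/2991); sign now +1
reciprocity: (381/2991) = +1·(2991/381) since 381 mod 4 = 1, 2991 mod 4 = 3; sign now +1
(2991/381) = (324/381)   [reduce mod 381]
324 = 2^2·81; (2/381) = -1 since 381 mod 8 = 5, so (324/381) = (-1)^2·(81/381); sign now +1
reciprocity: (81/381) = +1·(381/81) since 81 mod 4 = 1, 381 mod 4 = 1; sign now +1
(381/81) = (57/81)   [reduce mod 81]
reciprocity: (57/81) = +1·(81/57) since 57 mod 4 = 1, 81 mod 4 = 1; sign now +1
(81/57) = (24/57)   [reduce mod 57]
24 = 2^3·3; (2/57) = +1 since 57 mod 8 = 1, so (24/57) = (+1)^3·(3/57); sign now +1
reciprocity: (3/57) = +1·(57/3) since 3 mod 4 = 3, 57 mod 4 = 1; sign now +1
(57/3) = (0/3)   [reduce mod 3]
(0/3) = 0   [gcd(a, n) > 1]; final value = 0

0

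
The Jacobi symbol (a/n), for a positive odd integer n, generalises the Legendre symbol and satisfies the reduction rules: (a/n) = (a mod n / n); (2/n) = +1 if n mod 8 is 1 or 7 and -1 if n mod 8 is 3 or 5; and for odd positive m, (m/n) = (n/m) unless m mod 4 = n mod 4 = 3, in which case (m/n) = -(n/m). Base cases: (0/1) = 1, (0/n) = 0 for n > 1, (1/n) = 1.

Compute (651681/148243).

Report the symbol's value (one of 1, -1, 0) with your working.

(651681/148243) = (58709/148243)   [reduce mod 148243]
reciprocity: (58709/148243) = +1·(148243/58709) since 58709 mod 4 = 1, 148243 mod 4 = 3; sign now +1
(148243/58709) = (30825/58709)   [reduce mod 58709]
reciprocity: (30825/58709) = +1·(58709/30825) since 30825 mod 4 = 1, 58709 mod 4 = 1; sign now +1
(58709/30825) = (27884/30825)   [reduce mod 30825]
27884 = 2^2·6971; (2/30825) = +1 since 30825 mod 8 = 1, so (27884/30825) = (+1)^2·(6971/30825); sign now +1
reciprocity: (6971/30825) = +1·(30825/6971) since 6971 mod 4 = 3, 30825 mod 4 = 1; sign now +1
(30825/6971) = (2941/6971)   [reduce mod 6971]
reciprocity: (2941/6971) = +1·(6971/2941) since 2941 mod 4 = 1, 6971 mod 4 = 3; sign now +1
(6971/2941) = (1089/2941)   [reduce mod 2941]
reciprocity: (1089/2941) = +1·(2941/1089) since 1089 mod 4 = 1, 2941 mod 4 = 1; sign now +1
(2941/1089) = (763/1089)   [reduce mod 1089]
reciprocity: (763/1089) = +1·(1089/763) since 763 mod 4 = 3, 1089 mod 4 = 1; sign now +1
(1089/763) = (326/763)   [reduce mod 763]
326 = 2^1·163; (2/763) = -1 since 763 mod 8 = 3, so (326/763) = (-1)^1·(163/763); sign now -1
reciprocity: (163/763) = -1·(763/163) since 163 mod 4 = 3, 763 mod 4 = 3; sign now +1
(763/163) = (111/163)   [reduce mod 163]
reciprocity: (111/163) = -1·(163/111) since 111 mod 4 = 3, 163 mod 4 = 3; sign now -1
(163/111) = (52/111)   [reduce mod 111]
52 = 2^2·13; (2/111) = +1 since 111 mod 8 = 7, so (52/111) = (+1)^2·(13/111); sign now -1
reciprocity: (13/111) = +1·(111/13) since 13 mod 4 = 1, 111 mod 4 = 3; sign now -1
(111/13) = (7/13)   [reduce mod 13]
reciprocity: (7/13) = +1·(13/7) since 7 mod 4 = 3, 13 mod 4 = 1; sign now -1
(13/7) = (6/7)   [reduce mod 7]
6 = 2^1·3; (2/7) = +1 since 7 mod 8 = 7, so (6/7) = (+1)^1·(3/7); sign now -1
reciprocity: (3/7) = -1·(7/3) since 3 mod 4 = 3, 7 mod 4 = 3; sign now +1
(7/3) = (1/3)   [reduce mod 3]
(1/3) = 1; final value = sign = +1

1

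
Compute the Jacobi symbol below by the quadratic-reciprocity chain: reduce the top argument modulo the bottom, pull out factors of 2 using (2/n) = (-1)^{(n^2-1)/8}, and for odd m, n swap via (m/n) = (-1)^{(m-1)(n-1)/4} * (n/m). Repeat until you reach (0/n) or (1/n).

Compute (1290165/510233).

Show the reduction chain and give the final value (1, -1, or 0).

1

(1290165/510233) = (269699/510233)   [reduce mod 510233]
reciprocity: (269699/510233) = +1·(510233/269699) since 269699 mod 4 = 3, 510233 mod 4 = 1; sign now +1
(510233/269699) = (240534/269699)   [reduce mod 269699]
240534 = 2^1·120267; (2/269699) = -1 since 269699 mod 8 = 3, so (240534/269699) = (-1)^1·(120267/269699); sign now -1
reciprocity: (120267/269699) = -1·(269699/120267) since 120267 mod 4 = 3, 269699 mod 4 = 3; sign now +1
(269699/120267) = (29165/120267)   [reduce mod 120267]
reciprocity: (29165/120267) = +1·(120267/29165) since 29165 mod 4 = 1, 120267 mod 4 = 3; sign now +1
(120267/29165) = (3607/29165)   [reduce mod 29165]
reciprocity: (3607/29165) = +1·(29165/3607) since 3607 mod 4 = 3, 29165 mod 4 = 1; sign now +1
(29165/3607) = (309/3607)   [reduce mod 3607]
reciprocity: (309/3607) = +1·(3607/309) since 309 mod 4 = 1, 3607 mod 4 = 3; sign now +1
(3607/309) = (208/309)   [reduce mod 309]
208 = 2^4·13; (2/309) = -1 since 309 mod 8 = 5, so (208/309) = (-1)^4·(13/309); sign now +1
reciprocity: (13/309) = +1·(309/13) since 13 mod 4 = 1, 309 mod 4 = 1; sign now +1
(309/13) = (10/13)   [reduce mod 13]
10 = 2^1·5; (2/13) = -1 since 13 mod 8 = 5, so (10/13) = (-1)^1·(5/13); sign now -1
reciprocity: (5/13) = +1·(13/5) since 5 mod 4 = 1, 13 mod 4 = 1; sign now -1
(13/5) = (3/5)   [reduce mod 5]
reciprocity: (3/5) = +1·(5/3) since 3 mod 4 = 3, 5 mod 4 = 1; sign now -1
(5/3) = (2/3)   [reduce mod 3]
2 = 2^1·1; (2/3) = -1 since 3 mod 8 = 3, so (2/3) = (-1)^1·(1/3); sign now +1
(1/3) = 1; final value = sign = +1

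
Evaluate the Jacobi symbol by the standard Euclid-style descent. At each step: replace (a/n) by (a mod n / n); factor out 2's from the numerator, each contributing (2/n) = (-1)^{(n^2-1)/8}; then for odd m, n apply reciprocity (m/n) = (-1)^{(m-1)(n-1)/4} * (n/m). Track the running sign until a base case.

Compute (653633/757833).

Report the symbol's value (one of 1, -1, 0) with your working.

flip (653633/757833) -> (757833/653633): both odd, 653633 mod 4 = 1, 757833 mod 4 = 1, so the flip contributes +1; sign now +1
(757833/653633): 757833 mod 653633 = 104200, so (757833/653633) = (104200/653633)
factor out 2^3: 104200 = 2^3·13025; with 653633 mod 8 = 1, (2/653633) = +1; sign now +1; continue with (13025/653633)
flip (13025/653633) -> (653633/13025): both odd, 13025 mod 4 = 1, 653633 mod 4 = 1, so the flip contributes +1; sign now +1
(653633/13025): 653633 mod 13025 = 2383, so (653633/13025) = (2383/13025)
flip (2383/13025) -> (13025/2383): both odd, 2383 mod 4 = 3, 13025 mod 4 = 1, so the flip contributes +1; sign now +1
(13025/2383): 13025 mod 2383 = 1110, so (13025/2383) = (1110/2383)
factor out 2^1: 1110 = 2^1·555; with 2383 mod 8 = 7, (2/2383) = +1; sign now +1; continue with (555/2383)
flip (555/2383) -> (2383/555): both odd, 555 mod 4 = 3, 2383 mod 4 = 3, so the flip contributes -1; sign now -1
(2383/555): 2383 mod 555 = 163, so (2383/555) = (163/555)
flip (163/555) -> (555/163): both odd, 163 mod 4 = 3, 555 mod 4 = 3, so the flip contributes -1; sign now +1
(555/163): 555 mod 163 = 66, so (555/163) = (66/163)
factor out 2^1: 66 = 2^1·33; with 163 mod 8 = 3, (2/163) = -1; sign now -1; continue with (33/163)
flip (33/163) -> (163/33): both odd, 33 mod 4 = 1, 163 mod 4 = 3, so the flip contributes +1; sign now -1
(163/33): 163 mod 33 = 31, so (163/33) = (31/33)
flip (31/33) -> (33/31): both odd, 31 mod 4 = 3, 33 mod 4 = 1, so the flip contributes +1; sign now -1
(33/31): 33 mod 31 = 2, so (33/31) = (2/31)
factor out 2^1: 2 = 2^1·1; with 31 mod 8 = 7, (2/31) = +1; sign now -1; continue with (1/31)
reached (1/31) = 1, so the symbol is -1

-1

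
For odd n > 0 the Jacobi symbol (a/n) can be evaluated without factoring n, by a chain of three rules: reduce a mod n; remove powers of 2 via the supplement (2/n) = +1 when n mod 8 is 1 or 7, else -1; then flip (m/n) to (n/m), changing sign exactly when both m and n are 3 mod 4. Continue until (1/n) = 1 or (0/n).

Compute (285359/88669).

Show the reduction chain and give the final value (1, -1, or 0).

(285359/88669): 285359 mod 88669 = 19352, so (285359/88669) = (19352/88669)
factor out 2^3: 19352 = 2^3·2419; with 88669 mod 8 = 5, (2/88669) = -1; sign now -1; continue with (2419/88669)
flip (2419/88669) -> (88669/2419): both odd, 2419 mod 4 = 3, 88669 mod 4 = 1, so the flip contributes +1; sign now -1
(88669/2419): 88669 mod 2419 = 1585, so (88669/2419) = (1585/2419)
flip (1585/2419) -> (2419/1585): both odd, 1585 mod 4 = 1, 2419 mod 4 = 3, so the flip contributes +1; sign now -1
(2419/1585): 2419 mod 1585 = 834, so (2419/1585) = (834/1585)
factor out 2^1: 834 = 2^1·417; with 1585 mod 8 = 1, (2/1585) = +1; sign now -1; continue with (417/1585)
flip (417/1585) -> (1585/417): both odd, 417 mod 4 = 1, 1585 mod 4 = 1, so the flip contributes +1; sign now -1
(1585/417): 1585 mod 417 = 334, so (1585/417) = (334/417)
factor out 2^1: 334 = 2^1·167; with 417 mod 8 = 1, (2/417) = +1; sign now -1; continue with (167/417)
flip (167/417) -> (417/167): both odd, 167 mod 4 = 3, 417 mod 4 = 1, so the flip contributes +1; sign now -1
(417/167): 417 mod 167 = 83, so (417/167) = (83/167)
flip (83/167) -> (167/83): both odd, 83 mod 4 = 3, 167 mod 4 = 3, so the flip contributes -1; sign now +1
(167/83): 167 mod 83 = 1, so (167/83) = (1/83)
reached (1/83) = 1, so the symbol is +1

1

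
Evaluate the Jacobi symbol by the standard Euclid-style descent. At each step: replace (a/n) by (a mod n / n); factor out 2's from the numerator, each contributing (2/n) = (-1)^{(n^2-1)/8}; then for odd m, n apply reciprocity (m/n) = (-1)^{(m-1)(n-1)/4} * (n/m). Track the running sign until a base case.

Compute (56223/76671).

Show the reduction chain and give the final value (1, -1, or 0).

flip (56223/76671) -> (76671/56223): both odd, 56223 mod 4 = 3, 76671 mod 4 = 3, so the flip contributes -1; sign now -1
(76671/56223): 76671 mod 56223 = 20448, so (76671/56223) = (20448/56223)
factor out 2^5: 20448 = 2^5·639; with 56223 mod 8 = 7, (2/56223) = +1; sign now -1; continue with (639/56223)
flip (639/56223) -> (56223/639): both odd, 639 mod 4 = 3, 56223 mod 4 = 3, so the flip contributes -1; sign now +1
(56223/639): 56223 mod 639 = 630, so (56223/639) = (630/639)
factor out 2^1: 630 = 2^1·315; with 639 mod 8 = 7, (2/639) = +1; sign now +1; continue with (315/639)
flip (315/639) -> (639/315): both odd, 315 mod 4 = 3, 639 mod 4 = 3, so the flip contributes -1; sign now -1
(639/315): 639 mod 315 = 9, so (639/315) = (9/315)
flip (9/315) -> (315/9): both odd, 9 mod 4 = 1, 315 mod 4 = 3, so the flip contributes +1; sign now -1
(315/9): 315 mod 9 = 0, so (315/9) = (0/9)
reached (0/9); gcd(a, n) > 1, so (0/9) = 0 and the symbol is 0

0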